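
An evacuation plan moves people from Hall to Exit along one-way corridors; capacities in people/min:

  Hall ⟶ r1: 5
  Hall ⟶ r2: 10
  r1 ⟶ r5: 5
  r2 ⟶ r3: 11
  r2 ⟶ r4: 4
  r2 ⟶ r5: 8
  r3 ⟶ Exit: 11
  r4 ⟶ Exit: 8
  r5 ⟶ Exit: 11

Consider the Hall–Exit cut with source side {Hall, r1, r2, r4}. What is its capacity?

32

Edges leaving {Hall, r1, r2, r4}: r1→r5 (5), r2→r3 (11), r2→r5 (8), r4→Exit (8).
Cut capacity = 5 + 11 + 8 + 8 = 32.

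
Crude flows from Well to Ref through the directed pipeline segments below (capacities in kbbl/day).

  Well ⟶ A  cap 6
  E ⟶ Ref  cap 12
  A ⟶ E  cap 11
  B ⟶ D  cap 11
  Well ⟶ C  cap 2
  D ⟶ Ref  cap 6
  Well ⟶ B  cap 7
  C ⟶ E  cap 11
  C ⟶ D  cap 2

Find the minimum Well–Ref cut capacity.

14

Augment Well→A→E→Ref: bottleneck 6, flow now 6.
Augment Well→B→D→Ref: bottleneck 6, flow now 12.
Augment Well→C→E→Ref: bottleneck 2, flow now 14.
No augmenting path remains; maximum flow = 14.
By max-flow min-cut, the minimum cut capacity equals the max flow.
In the residual graph, reachable from Well: {Well, B, D}.
Min-cut edges: Well→A (6), Well→C (2), D→Ref (6); capacity 6 + 2 + 6 = 14.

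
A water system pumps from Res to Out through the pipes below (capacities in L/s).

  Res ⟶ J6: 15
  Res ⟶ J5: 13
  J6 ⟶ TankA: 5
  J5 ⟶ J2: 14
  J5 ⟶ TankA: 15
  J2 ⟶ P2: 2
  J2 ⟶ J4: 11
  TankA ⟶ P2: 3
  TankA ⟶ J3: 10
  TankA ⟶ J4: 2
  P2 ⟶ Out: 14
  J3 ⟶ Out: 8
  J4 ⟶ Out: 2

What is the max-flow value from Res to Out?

15

Augment Res→J6→TankA→P2→Out: bottleneck 3, flow now 3.
Augment Res→J6→TankA→J3→Out: bottleneck 2, flow now 5.
Augment Res→J5→J2→P2→Out: bottleneck 2, flow now 7.
Augment Res→J5→J2→J4→Out: bottleneck 2, flow now 9.
Augment Res→J5→TankA→J3→Out: bottleneck 6, flow now 15.
No augmenting path remains; maximum flow = 15.
In the residual graph, reachable from Res: {Res, J6, J5, J2, TankA, J3, J4}.
Min-cut edges: J2→P2 (2), TankA→P2 (3), J3→Out (8), J4→Out (2); capacity 2 + 3 + 8 + 2 = 15.
This cut is saturated, so no flow can exceed 15.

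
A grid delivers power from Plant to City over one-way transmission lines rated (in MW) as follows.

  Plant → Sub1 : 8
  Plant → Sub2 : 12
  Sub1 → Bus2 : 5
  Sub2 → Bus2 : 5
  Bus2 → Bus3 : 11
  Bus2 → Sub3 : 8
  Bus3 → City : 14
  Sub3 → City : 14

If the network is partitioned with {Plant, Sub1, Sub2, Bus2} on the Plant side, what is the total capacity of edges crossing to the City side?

19

Edges leaving {Plant, Sub1, Sub2, Bus2}: Bus2→Bus3 (11), Bus2→Sub3 (8).
Cut capacity = 11 + 8 = 19.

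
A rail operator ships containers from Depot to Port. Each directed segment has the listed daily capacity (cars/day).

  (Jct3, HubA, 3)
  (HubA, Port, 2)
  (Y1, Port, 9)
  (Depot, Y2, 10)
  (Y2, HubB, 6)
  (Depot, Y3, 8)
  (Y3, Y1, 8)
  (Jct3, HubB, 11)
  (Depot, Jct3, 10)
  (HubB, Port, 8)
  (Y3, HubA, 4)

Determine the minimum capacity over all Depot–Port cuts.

Augment Depot→Jct3→HubB→Port: bottleneck 8, flow now 8.
Augment Depot→Jct3→HubA→Port: bottleneck 2, flow now 10.
Augment Depot→Y3→Y1→Port: bottleneck 8, flow now 18.
No augmenting path remains; maximum flow = 18.
By max-flow min-cut, the minimum cut capacity equals the max flow.
In the residual graph, reachable from Depot: {Depot, Jct3, Y2, HubB, HubA}.
Min-cut edges: Depot→Y3 (8), HubB→Port (8), HubA→Port (2); capacity 8 + 8 + 2 = 18.

18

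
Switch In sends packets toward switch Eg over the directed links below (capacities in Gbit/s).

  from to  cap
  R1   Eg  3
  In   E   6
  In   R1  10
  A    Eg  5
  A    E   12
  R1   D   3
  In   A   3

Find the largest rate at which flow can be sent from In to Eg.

Augment In→R1→Eg: bottleneck 3, flow now 3.
Augment In→A→Eg: bottleneck 3, flow now 6.
No augmenting path remains; maximum flow = 6.
In the residual graph, reachable from In: {In, R1, D, E}.
Min-cut edges: In→A (3), R1→Eg (3); capacity 3 + 3 = 6.
This cut is saturated, so no flow can exceed 6.

6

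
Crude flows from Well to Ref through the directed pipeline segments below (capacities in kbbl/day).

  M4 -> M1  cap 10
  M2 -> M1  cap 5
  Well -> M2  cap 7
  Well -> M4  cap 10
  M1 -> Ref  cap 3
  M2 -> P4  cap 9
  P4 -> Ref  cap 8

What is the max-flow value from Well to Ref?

Augment Well→M2→M1→Ref: bottleneck 3, flow now 3.
Augment Well→M2→P4→Ref: bottleneck 4, flow now 7.
Augment Well→M4→M1→M2→P4→Ref: bottleneck 3, flow now 10. (uses reverse residual edge)
No augmenting path remains; maximum flow = 10.
In the residual graph, reachable from Well: {Well, M4, M1}.
Min-cut edges: Well→M2 (7), M1→Ref (3); capacity 7 + 3 = 10.
This cut is saturated, so no flow can exceed 10.

10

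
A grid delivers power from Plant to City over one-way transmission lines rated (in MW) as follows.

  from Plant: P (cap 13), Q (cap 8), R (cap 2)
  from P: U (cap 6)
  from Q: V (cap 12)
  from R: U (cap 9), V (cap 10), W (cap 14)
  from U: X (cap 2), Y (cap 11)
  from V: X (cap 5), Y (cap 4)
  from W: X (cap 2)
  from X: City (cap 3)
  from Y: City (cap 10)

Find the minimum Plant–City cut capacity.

Augment Plant→P→U→X→City: bottleneck 2, flow now 2.
Augment Plant→P→U→Y→City: bottleneck 4, flow now 6.
Augment Plant→Q→V→X→City: bottleneck 1, flow now 7.
Augment Plant→Q→V→Y→City: bottleneck 4, flow now 11.
Augment Plant→R→U→Y→City: bottleneck 2, flow now 13.
No augmenting path remains; maximum flow = 13.
By max-flow min-cut, the minimum cut capacity equals the max flow.
In the residual graph, reachable from Plant: {Plant, P, Q, R, U, V, W, X, Y}.
Min-cut edges: X→City (3), Y→City (10); capacity 3 + 10 = 13.

13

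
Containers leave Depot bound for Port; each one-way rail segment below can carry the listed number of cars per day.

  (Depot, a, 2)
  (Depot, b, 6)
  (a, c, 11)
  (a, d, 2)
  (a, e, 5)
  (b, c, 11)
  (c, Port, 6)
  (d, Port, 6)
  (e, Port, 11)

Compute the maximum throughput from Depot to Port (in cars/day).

8

Augment Depot→a→c→Port: bottleneck 2, flow now 2.
Augment Depot→b→c→Port: bottleneck 4, flow now 6.
Augment Depot→b→c→a→d→Port: bottleneck 2, flow now 8. (uses reverse residual edge)
No augmenting path remains; maximum flow = 8.
In the residual graph, reachable from Depot: {Depot}.
Min-cut edges: Depot→a (2), Depot→b (6); capacity 2 + 6 = 8.
This cut is saturated, so no flow can exceed 8.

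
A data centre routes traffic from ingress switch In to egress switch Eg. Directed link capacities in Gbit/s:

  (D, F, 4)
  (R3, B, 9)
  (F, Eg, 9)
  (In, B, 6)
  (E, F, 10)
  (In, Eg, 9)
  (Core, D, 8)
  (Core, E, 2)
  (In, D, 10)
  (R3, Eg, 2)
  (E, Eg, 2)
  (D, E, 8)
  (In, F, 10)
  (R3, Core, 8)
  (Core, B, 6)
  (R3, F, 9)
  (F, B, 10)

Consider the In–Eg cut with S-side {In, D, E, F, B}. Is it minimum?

Given cut capacity: 9 + 2 + 9 = 20.
Augment In→Eg: bottleneck 9, flow now 9.
Augment In→F→Eg: bottleneck 9, flow now 18.
Augment In→D→E→Eg: bottleneck 2, flow now 20.
No augmenting path remains; maximum flow = 20.
Cut capacity 20 equals the max flow, so it is a minimum cut.

Yes — it is a minimum cut (capacity 20).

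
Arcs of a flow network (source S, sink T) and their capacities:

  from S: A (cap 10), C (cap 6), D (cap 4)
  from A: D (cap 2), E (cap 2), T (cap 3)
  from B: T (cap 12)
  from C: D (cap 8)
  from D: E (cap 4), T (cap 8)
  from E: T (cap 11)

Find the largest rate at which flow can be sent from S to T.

Augment S→A→T: bottleneck 3, flow now 3.
Augment S→D→T: bottleneck 4, flow now 7.
Augment S→A→D→T: bottleneck 2, flow now 9.
Augment S→A→E→T: bottleneck 2, flow now 11.
Augment S→C→D→T: bottleneck 2, flow now 13.
Augment S→C→D→E→T: bottleneck 4, flow now 17.
No augmenting path remains; maximum flow = 17.
In the residual graph, reachable from S: {S, A}.
Min-cut edges: S→C (6), S→D (4), A→D (2), A→E (2), A→T (3); capacity 6 + 4 + 2 + 2 + 3 = 17.
This cut is saturated, so no flow can exceed 17.

17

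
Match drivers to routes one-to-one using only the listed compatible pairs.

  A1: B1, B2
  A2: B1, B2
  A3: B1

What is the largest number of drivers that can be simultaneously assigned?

2

Unit-capacity flow: source→left, listed edges, right→sink; max matching = max flow.
Augmenting path A1→B1 (+1); matched 1.
Augmenting path A2→B2 (+1); matched 2.
No augmenting path remains; maximum matching = 2.
König certificate: {B1, B2} is a vertex cover of size 2 (every listed pair touches it), so no matching can be larger.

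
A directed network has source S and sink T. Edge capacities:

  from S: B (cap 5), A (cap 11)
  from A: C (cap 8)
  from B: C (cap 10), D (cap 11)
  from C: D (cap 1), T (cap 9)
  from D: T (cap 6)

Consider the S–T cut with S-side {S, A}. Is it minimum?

Given cut capacity: 5 + 8 = 13.
Augment S→A→C→T: bottleneck 8, flow now 8.
Augment S→B→C→T: bottleneck 1, flow now 9.
Augment S→B→D→T: bottleneck 4, flow now 13.
No augmenting path remains; maximum flow = 13.
Cut capacity 13 equals the max flow, so it is a minimum cut.

Yes — it is a minimum cut (capacity 13).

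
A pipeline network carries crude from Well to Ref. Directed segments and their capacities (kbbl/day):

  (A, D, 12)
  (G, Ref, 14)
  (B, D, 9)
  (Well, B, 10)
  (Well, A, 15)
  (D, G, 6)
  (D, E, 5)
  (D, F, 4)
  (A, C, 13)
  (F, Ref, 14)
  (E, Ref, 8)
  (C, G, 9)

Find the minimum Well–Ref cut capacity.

23

Augment Well→A→C→G→Ref: bottleneck 9, flow now 9.
Augment Well→A→D→E→Ref: bottleneck 5, flow now 14.
Augment Well→A→D→F→Ref: bottleneck 1, flow now 15.
Augment Well→B→D→F→Ref: bottleneck 3, flow now 18.
Augment Well→B→D→G→Ref: bottleneck 5, flow now 23.
No augmenting path remains; maximum flow = 23.
By max-flow min-cut, the minimum cut capacity equals the max flow.
In the residual graph, reachable from Well: {Well, A, B, C, D, G}.
Min-cut edges: D→E (5), D→F (4), G→Ref (14); capacity 5 + 4 + 14 = 23.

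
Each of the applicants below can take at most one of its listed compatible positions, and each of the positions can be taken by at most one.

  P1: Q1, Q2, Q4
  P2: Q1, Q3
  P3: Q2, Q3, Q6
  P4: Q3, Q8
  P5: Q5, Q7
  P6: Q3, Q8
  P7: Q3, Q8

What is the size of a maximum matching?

Unit-capacity flow: source→left, listed edges, right→sink; max matching = max flow.
Augmenting path P1→Q1 (+1); matched 1.
Augmenting path P2→Q3 (+1); matched 2.
Augmenting path P3→Q2 (+1); matched 3.
Augmenting path P4→Q8 (+1); matched 4.
Augmenting path P5→Q5 (+1); matched 5.
Augmenting path P6→Q3→P2→Q1→P1→Q4 (+1); matched 6.
No augmenting path remains; maximum matching = 6.
König certificate: {P1, P2, P3, P5, Q3, Q8} is a vertex cover of size 6 (every listed pair touches it), so no matching can be larger.

6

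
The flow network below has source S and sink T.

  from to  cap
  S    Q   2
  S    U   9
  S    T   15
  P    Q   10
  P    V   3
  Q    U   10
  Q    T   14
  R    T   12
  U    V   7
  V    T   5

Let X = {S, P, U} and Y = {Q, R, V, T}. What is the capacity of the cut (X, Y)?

37

Edges leaving {S, P, U}: S→Q (2), S→T (15), P→Q (10), P→V (3), U→V (7).
Cut capacity = 2 + 15 + 10 + 3 + 7 = 37.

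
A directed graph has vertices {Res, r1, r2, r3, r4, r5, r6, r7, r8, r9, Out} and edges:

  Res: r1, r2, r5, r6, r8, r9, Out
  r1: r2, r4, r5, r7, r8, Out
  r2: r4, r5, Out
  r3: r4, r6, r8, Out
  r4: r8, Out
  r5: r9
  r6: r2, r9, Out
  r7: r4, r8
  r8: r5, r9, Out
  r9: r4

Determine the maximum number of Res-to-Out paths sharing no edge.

Assign every edge capacity 1; by Menger, the answer equals the max flow.
Path Res→Out (+1); total 1.
Path Res→r1→Out (+1); total 2.
Path Res→r2→Out (+1); total 3.
Path Res→r6→Out (+1); total 4.
Path Res→r8→Out (+1); total 5.
Path Res→r9→r4→Out (+1); total 6.
No residual Res→Out path; max flow = 6.
Certifying cut of size 6: {Res→Out, Res→r1, Res→r2, Res→r6, Res→r8, r9→r4}.

6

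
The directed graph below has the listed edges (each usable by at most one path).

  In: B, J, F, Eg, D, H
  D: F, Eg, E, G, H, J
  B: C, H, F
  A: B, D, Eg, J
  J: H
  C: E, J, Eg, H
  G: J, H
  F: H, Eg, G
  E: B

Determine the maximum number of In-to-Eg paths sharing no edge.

Assign every edge capacity 1; by Menger, the answer equals the max flow.
Path In→Eg (+1); total 1.
Path In→D→Eg (+1); total 2.
Path In→F→Eg (+1); total 3.
Path In→B→C→Eg (+1); total 4.
No residual In→Eg path; max flow = 4.
Certifying cut of size 4: {In→B, In→D, In→Eg, In→F}.

4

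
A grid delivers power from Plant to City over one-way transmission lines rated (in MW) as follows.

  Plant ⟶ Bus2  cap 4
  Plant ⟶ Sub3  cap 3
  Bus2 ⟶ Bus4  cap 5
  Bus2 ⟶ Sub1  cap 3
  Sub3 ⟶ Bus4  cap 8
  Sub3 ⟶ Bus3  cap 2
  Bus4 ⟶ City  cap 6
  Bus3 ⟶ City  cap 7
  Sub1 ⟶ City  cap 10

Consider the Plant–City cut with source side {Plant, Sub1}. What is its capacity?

Edges leaving {Plant, Sub1}: Plant→Bus2 (4), Plant→Sub3 (3), Sub1→City (10).
Cut capacity = 4 + 3 + 10 = 17.

17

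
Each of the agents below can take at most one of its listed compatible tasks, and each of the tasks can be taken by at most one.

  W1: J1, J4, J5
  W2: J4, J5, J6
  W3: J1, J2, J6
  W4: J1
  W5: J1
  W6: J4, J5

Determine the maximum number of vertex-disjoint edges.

Unit-capacity flow: source→left, listed edges, right→sink; max matching = max flow.
Augmenting path W1→J1 (+1); matched 1.
Augmenting path W2→J4 (+1); matched 2.
Augmenting path W3→J2 (+1); matched 3.
Augmenting path W6→J5 (+1); matched 4.
Augmenting path W4→J1→W1→J4→W2→J6 (+1); matched 5.
No augmenting path remains; maximum matching = 5.
König certificate: {W1, W2, W3, W6, J1} is a vertex cover of size 5 (every listed pair touches it), so no matching can be larger.

5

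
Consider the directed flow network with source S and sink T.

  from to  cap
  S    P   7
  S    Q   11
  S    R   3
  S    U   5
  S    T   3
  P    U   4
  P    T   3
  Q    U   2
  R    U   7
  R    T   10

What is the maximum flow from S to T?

9

Augment S→T: bottleneck 3, flow now 3.
Augment S→P→T: bottleneck 3, flow now 6.
Augment S→R→T: bottleneck 3, flow now 9.
No augmenting path remains; maximum flow = 9.
In the residual graph, reachable from S: {S, P, Q, U}.
Min-cut edges: S→R (3), S→T (3), P→T (3); capacity 3 + 3 + 3 = 9.
This cut is saturated, so no flow can exceed 9.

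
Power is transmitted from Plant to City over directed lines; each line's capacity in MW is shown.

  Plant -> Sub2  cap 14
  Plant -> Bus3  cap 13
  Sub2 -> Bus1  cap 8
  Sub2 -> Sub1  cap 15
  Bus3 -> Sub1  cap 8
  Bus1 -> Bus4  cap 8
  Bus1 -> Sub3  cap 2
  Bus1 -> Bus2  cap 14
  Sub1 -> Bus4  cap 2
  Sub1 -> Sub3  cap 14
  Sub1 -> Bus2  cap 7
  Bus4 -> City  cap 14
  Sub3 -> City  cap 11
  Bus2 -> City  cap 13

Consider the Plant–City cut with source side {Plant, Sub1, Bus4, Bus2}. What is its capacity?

Edges leaving {Plant, Sub1, Bus4, Bus2}: Plant→Sub2 (14), Plant→Bus3 (13), Sub1→Sub3 (14), Bus4→City (14), Bus2→City (13).
Cut capacity = 14 + 13 + 14 + 14 + 13 = 68.

68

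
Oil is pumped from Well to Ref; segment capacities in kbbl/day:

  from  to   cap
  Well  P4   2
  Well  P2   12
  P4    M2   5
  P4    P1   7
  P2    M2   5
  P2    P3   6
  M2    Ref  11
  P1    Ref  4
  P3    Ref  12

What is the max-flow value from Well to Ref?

Augment Well→P4→M2→Ref: bottleneck 2, flow now 2.
Augment Well→P2→M2→Ref: bottleneck 5, flow now 7.
Augment Well→P2→P3→Ref: bottleneck 6, flow now 13.
No augmenting path remains; maximum flow = 13.
In the residual graph, reachable from Well: {Well, P2}.
Min-cut edges: Well→P4 (2), P2→M2 (5), P2→P3 (6); capacity 2 + 5 + 6 = 13.
This cut is saturated, so no flow can exceed 13.

13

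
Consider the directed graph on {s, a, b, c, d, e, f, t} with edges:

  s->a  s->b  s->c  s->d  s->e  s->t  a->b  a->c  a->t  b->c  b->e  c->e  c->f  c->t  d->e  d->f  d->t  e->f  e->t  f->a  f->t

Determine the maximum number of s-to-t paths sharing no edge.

Assign every edge capacity 1; by Menger, the answer equals the max flow.
Path s→t (+1); total 1.
Path s→a→t (+1); total 2.
Path s→c→t (+1); total 3.
Path s→d→t (+1); total 4.
Path s→e→t (+1); total 5.
Path s→b→c→f→t (+1); total 6.
No residual s→t path; max flow = 6.
Certifying cut of size 6: {s→a, s→b, s→c, s→d, s→e, s→t}.

6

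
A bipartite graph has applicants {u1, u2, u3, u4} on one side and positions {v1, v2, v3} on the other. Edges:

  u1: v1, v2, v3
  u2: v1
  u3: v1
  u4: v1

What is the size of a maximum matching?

Unit-capacity flow: source→left, listed edges, right→sink; max matching = max flow.
Augmenting path u1→v1 (+1); matched 1.
Augmenting path u2→v1→u1→v2 (+1); matched 2.
No augmenting path remains; maximum matching = 2.
König certificate: {u1, v1} is a vertex cover of size 2 (every listed pair touches it), so no matching can be larger.

2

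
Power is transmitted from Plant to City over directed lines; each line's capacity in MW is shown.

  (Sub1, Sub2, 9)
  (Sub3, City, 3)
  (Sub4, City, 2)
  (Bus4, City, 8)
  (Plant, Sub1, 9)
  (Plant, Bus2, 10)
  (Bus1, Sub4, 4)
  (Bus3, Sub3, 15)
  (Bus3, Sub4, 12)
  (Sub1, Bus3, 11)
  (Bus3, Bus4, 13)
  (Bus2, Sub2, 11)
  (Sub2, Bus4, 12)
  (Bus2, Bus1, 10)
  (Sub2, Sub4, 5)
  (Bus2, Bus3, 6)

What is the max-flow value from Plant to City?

13

Augment Plant→Sub1→Sub2→Sub4→City: bottleneck 2, flow now 2.
Augment Plant→Sub1→Sub2→Bus4→City: bottleneck 7, flow now 9.
Augment Plant→Bus2→Sub2→Bus4→City: bottleneck 1, flow now 10.
Augment Plant→Bus2→Bus3→Sub3→City: bottleneck 3, flow now 13.
No augmenting path remains; maximum flow = 13.
In the residual graph, reachable from Plant: {Plant, Sub1, Bus2, Sub2, Bus3, Bus1, Sub4, Bus4, Sub3}.
Min-cut edges: Sub4→City (2), Bus4→City (8), Sub3→City (3); capacity 2 + 8 + 3 = 13.
This cut is saturated, so no flow can exceed 13.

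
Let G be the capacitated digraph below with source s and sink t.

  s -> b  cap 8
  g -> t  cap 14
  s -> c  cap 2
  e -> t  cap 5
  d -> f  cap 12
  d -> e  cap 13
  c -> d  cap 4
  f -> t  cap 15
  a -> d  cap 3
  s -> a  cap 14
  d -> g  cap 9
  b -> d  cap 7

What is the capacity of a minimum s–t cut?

Augment s→a→d→e→t: bottleneck 3, flow now 3.
Augment s→b→d→e→t: bottleneck 2, flow now 5.
Augment s→b→d→f→t: bottleneck 5, flow now 10.
Augment s→c→d→f→t: bottleneck 2, flow now 12.
No augmenting path remains; maximum flow = 12.
By max-flow min-cut, the minimum cut capacity equals the max flow.
In the residual graph, reachable from s: {s, a, b}.
Min-cut edges: s→c (2), a→d (3), b→d (7); capacity 2 + 3 + 7 = 12.

12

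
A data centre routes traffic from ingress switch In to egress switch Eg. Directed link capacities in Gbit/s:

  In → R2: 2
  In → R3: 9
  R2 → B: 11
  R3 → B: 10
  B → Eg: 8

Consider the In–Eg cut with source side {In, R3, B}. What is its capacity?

Edges leaving {In, R3, B}: In→R2 (2), B→Eg (8).
Cut capacity = 2 + 8 = 10.

10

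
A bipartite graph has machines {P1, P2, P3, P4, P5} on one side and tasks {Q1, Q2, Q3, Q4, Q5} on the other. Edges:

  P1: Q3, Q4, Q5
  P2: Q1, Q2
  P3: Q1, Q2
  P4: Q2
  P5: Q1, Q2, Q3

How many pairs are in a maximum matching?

4

Unit-capacity flow: source→left, listed edges, right→sink; max matching = max flow.
Augmenting path P1→Q3 (+1); matched 1.
Augmenting path P2→Q1 (+1); matched 2.
Augmenting path P3→Q2 (+1); matched 3.
Augmenting path P5→Q3→P1→Q4 (+1); matched 4.
No augmenting path remains; maximum matching = 4.
König certificate: {P1, P5, Q1, Q2} is a vertex cover of size 4 (every listed pair touches it), so no matching can be larger.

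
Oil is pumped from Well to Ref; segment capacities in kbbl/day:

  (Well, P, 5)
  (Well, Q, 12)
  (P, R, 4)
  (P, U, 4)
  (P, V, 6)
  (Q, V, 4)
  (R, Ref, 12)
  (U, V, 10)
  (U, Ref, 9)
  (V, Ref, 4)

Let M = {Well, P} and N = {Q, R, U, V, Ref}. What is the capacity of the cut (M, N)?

26

Edges leaving {Well, P}: Well→Q (12), P→R (4), P→U (4), P→V (6).
Cut capacity = 12 + 4 + 4 + 6 = 26.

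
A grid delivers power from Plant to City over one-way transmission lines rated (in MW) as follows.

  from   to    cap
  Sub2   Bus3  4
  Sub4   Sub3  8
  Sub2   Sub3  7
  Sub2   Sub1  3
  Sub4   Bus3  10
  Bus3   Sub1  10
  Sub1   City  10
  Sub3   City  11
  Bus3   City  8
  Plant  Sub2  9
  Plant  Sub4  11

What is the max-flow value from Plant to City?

Augment Plant→Sub4→Sub3→City: bottleneck 8, flow now 8.
Augment Plant→Sub4→Bus3→City: bottleneck 3, flow now 11.
Augment Plant→Sub2→Sub3→City: bottleneck 3, flow now 14.
Augment Plant→Sub2→Sub1→City: bottleneck 3, flow now 17.
Augment Plant→Sub2→Bus3→City: bottleneck 3, flow now 20.
No augmenting path remains; maximum flow = 20.
In the residual graph, reachable from Plant: {Plant}.
Min-cut edges: Plant→Sub4 (11), Plant→Sub2 (9); capacity 11 + 9 = 20.
This cut is saturated, so no flow can exceed 20.

20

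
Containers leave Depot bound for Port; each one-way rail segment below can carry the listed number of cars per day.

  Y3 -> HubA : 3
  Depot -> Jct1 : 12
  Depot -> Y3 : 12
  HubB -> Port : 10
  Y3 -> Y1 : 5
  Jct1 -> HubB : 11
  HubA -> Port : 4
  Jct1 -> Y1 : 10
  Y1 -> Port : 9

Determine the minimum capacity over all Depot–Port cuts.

Augment Depot→Y3→Y1→Port: bottleneck 5, flow now 5.
Augment Depot→Y3→HubA→Port: bottleneck 3, flow now 8.
Augment Depot→Jct1→Y1→Port: bottleneck 4, flow now 12.
Augment Depot→Jct1→HubB→Port: bottleneck 8, flow now 20.
No augmenting path remains; maximum flow = 20.
By max-flow min-cut, the minimum cut capacity equals the max flow.
In the residual graph, reachable from Depot: {Depot, Y3}.
Min-cut edges: Depot→Jct1 (12), Y3→Y1 (5), Y3→HubA (3); capacity 12 + 5 + 3 = 20.

20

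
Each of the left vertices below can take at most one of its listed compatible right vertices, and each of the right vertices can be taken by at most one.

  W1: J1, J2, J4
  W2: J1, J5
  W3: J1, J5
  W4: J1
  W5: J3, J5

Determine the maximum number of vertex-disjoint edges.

Unit-capacity flow: source→left, listed edges, right→sink; max matching = max flow.
Augmenting path W1→J1 (+1); matched 1.
Augmenting path W2→J5 (+1); matched 2.
Augmenting path W5→J3 (+1); matched 3.
Augmenting path W3→J1→W1→J2 (+1); matched 4.
No augmenting path remains; maximum matching = 4.
König certificate: {W1, W5, J1, J5} is a vertex cover of size 4 (every listed pair touches it), so no matching can be larger.

4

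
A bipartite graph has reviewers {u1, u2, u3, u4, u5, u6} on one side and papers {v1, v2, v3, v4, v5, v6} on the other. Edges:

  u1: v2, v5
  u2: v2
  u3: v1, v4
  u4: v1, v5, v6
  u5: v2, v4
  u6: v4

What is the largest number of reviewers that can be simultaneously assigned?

Unit-capacity flow: source→left, listed edges, right→sink; max matching = max flow.
Augmenting path u1→v2 (+1); matched 1.
Augmenting path u3→v1 (+1); matched 2.
Augmenting path u4→v5 (+1); matched 3.
Augmenting path u5→v4 (+1); matched 4.
Augmenting path u2→v2→u1→v5→u4→v6 (+1); matched 5.
No augmenting path remains; maximum matching = 5.
König certificate: {u1, u3, u4, v2, v4} is a vertex cover of size 5 (every listed pair touches it), so no matching can be larger.

5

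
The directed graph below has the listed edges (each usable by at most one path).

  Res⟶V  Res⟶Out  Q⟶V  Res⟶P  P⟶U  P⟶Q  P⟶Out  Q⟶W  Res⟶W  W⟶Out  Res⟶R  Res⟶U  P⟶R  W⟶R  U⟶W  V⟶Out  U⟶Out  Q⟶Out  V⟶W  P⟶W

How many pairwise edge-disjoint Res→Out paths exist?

5

Assign every edge capacity 1; by Menger, the answer equals the max flow.
Path Res→Out (+1); total 1.
Path Res→P→Out (+1); total 2.
Path Res→U→Out (+1); total 3.
Path Res→V→Out (+1); total 4.
Path Res→W→Out (+1); total 5.
No residual Res→Out path; max flow = 5.
Certifying cut of size 5: {Res→Out, Res→P, Res→U, Res→V, Res→W}.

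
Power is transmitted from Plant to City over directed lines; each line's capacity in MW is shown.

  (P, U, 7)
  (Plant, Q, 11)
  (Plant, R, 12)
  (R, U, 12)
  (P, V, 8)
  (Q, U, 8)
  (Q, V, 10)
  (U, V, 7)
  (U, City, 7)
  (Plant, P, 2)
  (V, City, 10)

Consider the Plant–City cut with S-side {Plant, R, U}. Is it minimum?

No — its capacity is 27, but the minimum cut has capacity 17.

Given cut capacity: 2 + 11 + 7 + 7 = 27.
Augment Plant→P→U→City: bottleneck 2, flow now 2.
Augment Plant→Q→U→City: bottleneck 5, flow now 7.
Augment Plant→Q→V→City: bottleneck 6, flow now 13.
Augment Plant→R→U→V→City: bottleneck 4, flow now 17.
No augmenting path remains; maximum flow = 17.
In the residual graph, reachable from Plant: {Plant, P, Q, R, U, V}.
Min-cut edges: U→City (7), V→City (10); capacity 7 + 10 = 17.
Cut capacity 27 exceeds the max flow 17, so it is not minimum.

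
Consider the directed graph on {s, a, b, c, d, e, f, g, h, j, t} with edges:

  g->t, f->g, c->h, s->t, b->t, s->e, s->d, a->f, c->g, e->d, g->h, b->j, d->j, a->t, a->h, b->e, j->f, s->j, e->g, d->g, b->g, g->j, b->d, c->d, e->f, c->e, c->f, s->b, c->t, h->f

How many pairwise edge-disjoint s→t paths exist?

3

Assign every edge capacity 1; by Menger, the answer equals the max flow.
Path s→t (+1); total 1.
Path s→b→t (+1); total 2.
Path s→d→g→t (+1); total 3.
No residual s→t path; max flow = 3.
Certifying cut of size 3: {g→t, s→b, s→t}.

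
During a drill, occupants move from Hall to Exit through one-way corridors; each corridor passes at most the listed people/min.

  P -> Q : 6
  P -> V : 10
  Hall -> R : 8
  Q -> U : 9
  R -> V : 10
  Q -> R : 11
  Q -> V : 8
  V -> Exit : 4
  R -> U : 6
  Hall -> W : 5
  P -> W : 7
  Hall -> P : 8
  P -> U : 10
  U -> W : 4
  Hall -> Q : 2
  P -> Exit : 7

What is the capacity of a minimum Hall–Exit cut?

11

Augment Hall→P→Exit: bottleneck 7, flow now 7.
Augment Hall→P→V→Exit: bottleneck 1, flow now 8.
Augment Hall→Q→V→Exit: bottleneck 2, flow now 10.
Augment Hall→R→V→Exit: bottleneck 1, flow now 11.
No augmenting path remains; maximum flow = 11.
By max-flow min-cut, the minimum cut capacity equals the max flow.
In the residual graph, reachable from Hall: {Hall, P, Q, R, U, V, W}.
Min-cut edges: P→Exit (7), V→Exit (4); capacity 7 + 4 = 11.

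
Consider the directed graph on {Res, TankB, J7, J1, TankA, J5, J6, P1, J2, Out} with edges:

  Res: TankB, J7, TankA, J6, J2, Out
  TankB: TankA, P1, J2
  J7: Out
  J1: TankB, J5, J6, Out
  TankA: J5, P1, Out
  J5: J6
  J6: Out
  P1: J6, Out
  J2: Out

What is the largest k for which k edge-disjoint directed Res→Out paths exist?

6

Assign every edge capacity 1; by Menger, the answer equals the max flow.
Path Res→Out (+1); total 1.
Path Res→J7→Out (+1); total 2.
Path Res→TankA→Out (+1); total 3.
Path Res→J6→Out (+1); total 4.
Path Res→J2→Out (+1); total 5.
Path Res→TankB→P1→Out (+1); total 6.
No residual Res→Out path; max flow = 6.
Certifying cut of size 6: {Res→J2, Res→J6, Res→J7, Res→Out, Res→TankA, Res→TankB}.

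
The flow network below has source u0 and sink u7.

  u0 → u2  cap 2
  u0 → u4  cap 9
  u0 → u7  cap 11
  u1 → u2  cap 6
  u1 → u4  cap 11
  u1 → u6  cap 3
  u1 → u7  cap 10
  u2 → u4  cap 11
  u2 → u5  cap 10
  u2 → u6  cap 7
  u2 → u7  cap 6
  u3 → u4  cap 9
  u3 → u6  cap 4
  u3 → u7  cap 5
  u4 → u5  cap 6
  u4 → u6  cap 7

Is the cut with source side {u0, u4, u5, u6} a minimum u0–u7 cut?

Given cut capacity: 2 + 11 = 13.
Augment u0→u7: bottleneck 11, flow now 11.
Augment u0→u2→u7: bottleneck 2, flow now 13.
No augmenting path remains; maximum flow = 13.
Cut capacity 13 equals the max flow, so it is a minimum cut.

Yes — it is a minimum cut (capacity 13).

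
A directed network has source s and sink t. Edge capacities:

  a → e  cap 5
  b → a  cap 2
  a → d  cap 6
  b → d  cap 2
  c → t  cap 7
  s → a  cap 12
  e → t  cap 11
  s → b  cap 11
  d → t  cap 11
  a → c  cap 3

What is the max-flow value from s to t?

16

Augment s→a→c→t: bottleneck 3, flow now 3.
Augment s→a→d→t: bottleneck 6, flow now 9.
Augment s→a→e→t: bottleneck 3, flow now 12.
Augment s→b→d→t: bottleneck 2, flow now 14.
Augment s→b→a→e→t: bottleneck 2, flow now 16.
No augmenting path remains; maximum flow = 16.
In the residual graph, reachable from s: {s, b}.
Min-cut edges: s→a (12), b→a (2), b→d (2); capacity 12 + 2 + 2 = 16.
This cut is saturated, so no flow can exceed 16.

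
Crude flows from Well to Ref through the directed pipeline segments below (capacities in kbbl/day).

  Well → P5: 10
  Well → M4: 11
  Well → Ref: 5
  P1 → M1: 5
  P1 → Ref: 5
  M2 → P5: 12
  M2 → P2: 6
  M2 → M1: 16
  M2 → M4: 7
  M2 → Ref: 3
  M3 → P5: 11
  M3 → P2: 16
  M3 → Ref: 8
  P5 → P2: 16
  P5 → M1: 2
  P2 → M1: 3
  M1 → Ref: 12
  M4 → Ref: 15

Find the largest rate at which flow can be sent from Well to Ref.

Augment Well→Ref: bottleneck 5, flow now 5.
Augment Well→M4→Ref: bottleneck 11, flow now 16.
Augment Well→P5→M1→Ref: bottleneck 2, flow now 18.
Augment Well→P5→P2→M1→Ref: bottleneck 3, flow now 21.
No augmenting path remains; maximum flow = 21.
In the residual graph, reachable from Well: {Well, P5, P2}.
Min-cut edges: Well→M4 (11), Well→Ref (5), P5→M1 (2), P2→M1 (3); capacity 11 + 5 + 2 + 3 = 21.
This cut is saturated, so no flow can exceed 21.

21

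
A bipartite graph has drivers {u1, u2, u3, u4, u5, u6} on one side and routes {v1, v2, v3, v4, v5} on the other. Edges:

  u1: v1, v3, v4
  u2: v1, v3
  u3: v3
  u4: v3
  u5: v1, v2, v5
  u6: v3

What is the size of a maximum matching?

4

Unit-capacity flow: source→left, listed edges, right→sink; max matching = max flow.
Augmenting path u1→v1 (+1); matched 1.
Augmenting path u2→v3 (+1); matched 2.
Augmenting path u5→v2 (+1); matched 3.
Augmenting path u3→v3→u2→v1→u1→v4 (+1); matched 4.
No augmenting path remains; maximum matching = 4.
König certificate: {u1, u2, u5, v3} is a vertex cover of size 4 (every listed pair touches it), so no matching can be larger.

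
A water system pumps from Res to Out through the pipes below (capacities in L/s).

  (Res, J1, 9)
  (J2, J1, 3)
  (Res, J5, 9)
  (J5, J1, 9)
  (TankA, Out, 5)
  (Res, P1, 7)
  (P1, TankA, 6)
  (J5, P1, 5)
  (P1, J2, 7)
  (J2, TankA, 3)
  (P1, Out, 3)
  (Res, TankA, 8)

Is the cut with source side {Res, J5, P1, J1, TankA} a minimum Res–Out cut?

No — its capacity is 15, but the minimum cut has capacity 8.

Given cut capacity: 7 + 3 + 5 = 15.
Augment Res→P1→Out: bottleneck 3, flow now 3.
Augment Res→TankA→Out: bottleneck 5, flow now 8.
No augmenting path remains; maximum flow = 8.
In the residual graph, reachable from Res: {Res, J5, P1, J2, J1, TankA}.
Min-cut edges: P1→Out (3), TankA→Out (5); capacity 3 + 5 = 8.
Cut capacity 15 exceeds the max flow 8, so it is not minimum.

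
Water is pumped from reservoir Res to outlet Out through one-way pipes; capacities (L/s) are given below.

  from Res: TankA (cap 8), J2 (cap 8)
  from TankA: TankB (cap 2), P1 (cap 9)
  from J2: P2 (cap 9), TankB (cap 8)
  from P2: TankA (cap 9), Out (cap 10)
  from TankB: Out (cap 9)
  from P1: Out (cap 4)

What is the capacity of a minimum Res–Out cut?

14

Augment Res→TankA→TankB→Out: bottleneck 2, flow now 2.
Augment Res→TankA→P1→Out: bottleneck 4, flow now 6.
Augment Res→J2→P2→Out: bottleneck 8, flow now 14.
No augmenting path remains; maximum flow = 14.
By max-flow min-cut, the minimum cut capacity equals the max flow.
In the residual graph, reachable from Res: {Res, TankA, P1}.
Min-cut edges: Res→J2 (8), TankA→TankB (2), P1→Out (4); capacity 8 + 2 + 4 = 14.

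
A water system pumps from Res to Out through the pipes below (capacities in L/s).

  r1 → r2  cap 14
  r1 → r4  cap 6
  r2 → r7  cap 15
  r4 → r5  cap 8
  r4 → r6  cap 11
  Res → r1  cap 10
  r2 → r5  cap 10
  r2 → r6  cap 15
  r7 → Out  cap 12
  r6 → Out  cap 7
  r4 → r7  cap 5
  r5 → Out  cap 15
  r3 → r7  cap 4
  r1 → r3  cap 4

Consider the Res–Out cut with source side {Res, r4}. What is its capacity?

Edges leaving {Res, r4}: Res→r1 (10), r4→r5 (8), r4→r6 (11), r4→r7 (5).
Cut capacity = 10 + 8 + 11 + 5 = 34.

34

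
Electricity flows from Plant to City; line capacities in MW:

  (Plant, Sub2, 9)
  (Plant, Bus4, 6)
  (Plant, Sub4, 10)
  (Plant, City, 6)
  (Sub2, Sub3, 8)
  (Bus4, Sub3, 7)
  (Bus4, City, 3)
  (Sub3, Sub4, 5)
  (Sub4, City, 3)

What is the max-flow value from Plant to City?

Augment Plant→City: bottleneck 6, flow now 6.
Augment Plant→Bus4→City: bottleneck 3, flow now 9.
Augment Plant→Sub4→City: bottleneck 3, flow now 12.
No augmenting path remains; maximum flow = 12.
In the residual graph, reachable from Plant: {Plant, Sub2, Bus4, Sub3, Sub4}.
Min-cut edges: Plant→City (6), Bus4→City (3), Sub4→City (3); capacity 6 + 3 + 3 = 12.
This cut is saturated, so no flow can exceed 12.

12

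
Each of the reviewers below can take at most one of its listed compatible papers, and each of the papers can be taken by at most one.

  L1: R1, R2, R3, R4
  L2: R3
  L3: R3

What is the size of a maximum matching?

2

Unit-capacity flow: source→left, listed edges, right→sink; max matching = max flow.
Augmenting path L1→R1 (+1); matched 1.
Augmenting path L2→R3 (+1); matched 2.
No augmenting path remains; maximum matching = 2.
König certificate: {L1, R3} is a vertex cover of size 2 (every listed pair touches it), so no matching can be larger.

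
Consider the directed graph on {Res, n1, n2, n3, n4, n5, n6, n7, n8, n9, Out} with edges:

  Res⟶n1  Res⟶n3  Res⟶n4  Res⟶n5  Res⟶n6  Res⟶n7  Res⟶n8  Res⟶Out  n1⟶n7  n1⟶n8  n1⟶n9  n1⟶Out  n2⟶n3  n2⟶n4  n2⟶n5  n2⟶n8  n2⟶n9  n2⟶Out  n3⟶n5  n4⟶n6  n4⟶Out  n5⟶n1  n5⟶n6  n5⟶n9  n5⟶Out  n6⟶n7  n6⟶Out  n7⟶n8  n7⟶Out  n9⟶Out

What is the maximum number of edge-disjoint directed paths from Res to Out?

Assign every edge capacity 1; by Menger, the answer equals the max flow.
Path Res→Out (+1); total 1.
Path Res→n1→Out (+1); total 2.
Path Res→n4→Out (+1); total 3.
Path Res→n5→Out (+1); total 4.
Path Res→n6→Out (+1); total 5.
Path Res→n7→Out (+1); total 6.
Path Res→n3→n5→n9→Out (+1); total 7.
No residual Res→Out path; max flow = 7.
Certifying cut of size 7: {Res→Out, Res→n1, Res→n3, Res→n4, Res→n5, Res→n6, Res→n7}.

7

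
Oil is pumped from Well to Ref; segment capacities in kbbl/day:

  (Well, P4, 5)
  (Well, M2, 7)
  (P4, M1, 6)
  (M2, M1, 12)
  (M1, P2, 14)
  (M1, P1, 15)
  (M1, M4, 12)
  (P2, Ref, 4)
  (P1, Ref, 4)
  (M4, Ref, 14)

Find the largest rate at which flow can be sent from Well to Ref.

Augment Well→P4→M1→P2→Ref: bottleneck 4, flow now 4.
Augment Well→P4→M1→P1→Ref: bottleneck 1, flow now 5.
Augment Well→M2→M1→P1→Ref: bottleneck 3, flow now 8.
Augment Well→M2→M1→M4→Ref: bottleneck 4, flow now 12.
No augmenting path remains; maximum flow = 12.
In the residual graph, reachable from Well: {Well}.
Min-cut edges: Well→P4 (5), Well→M2 (7); capacity 5 + 7 = 12.
This cut is saturated, so no flow can exceed 12.

12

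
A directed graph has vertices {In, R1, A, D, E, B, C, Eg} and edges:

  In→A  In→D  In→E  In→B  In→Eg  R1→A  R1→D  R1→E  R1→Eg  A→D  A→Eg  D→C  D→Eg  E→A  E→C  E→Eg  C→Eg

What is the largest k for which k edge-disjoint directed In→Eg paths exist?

Assign every edge capacity 1; by Menger, the answer equals the max flow.
Path In→Eg (+1); total 1.
Path In→A→Eg (+1); total 2.
Path In→D→Eg (+1); total 3.
Path In→E→Eg (+1); total 4.
No residual In→Eg path; max flow = 4.
Certifying cut of size 4: {In→A, In→D, In→E, In→Eg}.

4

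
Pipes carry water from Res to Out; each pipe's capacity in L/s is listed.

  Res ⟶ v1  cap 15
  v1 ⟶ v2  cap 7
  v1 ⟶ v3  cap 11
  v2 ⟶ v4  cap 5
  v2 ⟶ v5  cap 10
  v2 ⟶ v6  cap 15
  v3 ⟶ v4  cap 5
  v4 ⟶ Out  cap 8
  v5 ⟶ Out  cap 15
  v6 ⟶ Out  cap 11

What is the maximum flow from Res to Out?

Augment Res→v1→v2→v4→Out: bottleneck 5, flow now 5.
Augment Res→v1→v2→v5→Out: bottleneck 2, flow now 7.
Augment Res→v1→v3→v4→Out: bottleneck 3, flow now 10.
Augment Res→v1→v3→v4→v2→v5→Out: bottleneck 2, flow now 12. (uses reverse residual edge)
No augmenting path remains; maximum flow = 12.
In the residual graph, reachable from Res: {Res, v1, v3}.
Min-cut edges: v1→v2 (7), v3→v4 (5); capacity 7 + 5 = 12.
This cut is saturated, so no flow can exceed 12.

12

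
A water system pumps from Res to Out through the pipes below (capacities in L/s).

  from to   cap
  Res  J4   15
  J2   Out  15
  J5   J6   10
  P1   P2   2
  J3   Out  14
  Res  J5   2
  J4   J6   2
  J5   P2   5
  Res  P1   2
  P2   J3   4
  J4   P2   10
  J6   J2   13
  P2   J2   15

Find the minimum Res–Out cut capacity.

Augment Res→J5→J6→J2→Out: bottleneck 2, flow now 2.
Augment Res→J4→J6→J2→Out: bottleneck 2, flow now 4.
Augment Res→J4→P2→J3→Out: bottleneck 4, flow now 8.
Augment Res→J4→P2→J2→Out: bottleneck 6, flow now 14.
Augment Res→P1→P2→J2→Out: bottleneck 2, flow now 16.
No augmenting path remains; maximum flow = 16.
By max-flow min-cut, the minimum cut capacity equals the max flow.
In the residual graph, reachable from Res: {Res, J4}.
Min-cut edges: Res→J5 (2), Res→P1 (2), J4→J6 (2), J4→P2 (10); capacity 2 + 2 + 2 + 10 = 16.

16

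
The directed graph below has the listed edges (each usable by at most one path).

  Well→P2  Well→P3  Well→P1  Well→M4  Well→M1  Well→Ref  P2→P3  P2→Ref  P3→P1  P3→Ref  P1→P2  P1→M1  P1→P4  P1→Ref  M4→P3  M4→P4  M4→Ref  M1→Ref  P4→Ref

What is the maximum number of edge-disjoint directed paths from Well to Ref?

Assign every edge capacity 1; by Menger, the answer equals the max flow.
Path Well→Ref (+1); total 1.
Path Well→P2→Ref (+1); total 2.
Path Well→P3→Ref (+1); total 3.
Path Well→P1→Ref (+1); total 4.
Path Well→M4→Ref (+1); total 5.
Path Well→M1→Ref (+1); total 6.
No residual Well→Ref path; max flow = 6.
Certifying cut of size 6: {Well→M1, Well→M4, Well→P1, Well→P2, Well→P3, Well→Ref}.

6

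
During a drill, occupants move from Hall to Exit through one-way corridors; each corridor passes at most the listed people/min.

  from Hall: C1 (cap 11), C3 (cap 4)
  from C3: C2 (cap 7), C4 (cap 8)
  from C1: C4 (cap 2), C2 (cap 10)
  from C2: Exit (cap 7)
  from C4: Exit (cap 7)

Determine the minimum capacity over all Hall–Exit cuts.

Augment Hall→C3→C2→Exit: bottleneck 4, flow now 4.
Augment Hall→C1→C2→Exit: bottleneck 3, flow now 7.
Augment Hall→C1→C4→Exit: bottleneck 2, flow now 9.
Augment Hall→C1→C2→C3→C4→Exit: bottleneck 4, flow now 13. (uses reverse residual edge)
No augmenting path remains; maximum flow = 13.
By max-flow min-cut, the minimum cut capacity equals the max flow.
In the residual graph, reachable from Hall: {Hall, C1, C2}.
Min-cut edges: Hall→C3 (4), C1→C4 (2), C2→Exit (7); capacity 4 + 2 + 7 = 13.

13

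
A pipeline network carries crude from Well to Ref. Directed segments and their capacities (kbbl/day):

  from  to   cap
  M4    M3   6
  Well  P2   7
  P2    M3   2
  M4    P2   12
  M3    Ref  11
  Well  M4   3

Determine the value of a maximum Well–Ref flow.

5

Augment Well→M4→M3→Ref: bottleneck 3, flow now 3.
Augment Well→P2→M3→Ref: bottleneck 2, flow now 5.
No augmenting path remains; maximum flow = 5.
In the residual graph, reachable from Well: {Well, P2}.
Min-cut edges: Well→M4 (3), P2→M3 (2); capacity 3 + 2 = 5.
This cut is saturated, so no flow can exceed 5.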